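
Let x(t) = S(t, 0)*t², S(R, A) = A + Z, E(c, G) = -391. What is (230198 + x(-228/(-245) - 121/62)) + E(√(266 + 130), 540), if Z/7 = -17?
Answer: 7570878281723/32962300 ≈ 2.2968e+5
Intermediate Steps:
Z = -119 (Z = 7*(-17) = -119)
S(R, A) = -119 + A (S(R, A) = A - 119 = -119 + A)
x(t) = -119*t² (x(t) = (-119 + 0)*t² = -119*t²)
(230198 + x(-228/(-245) - 121/62)) + E(√(266 + 130), 540) = (230198 - 119*(-228/(-245) - 121/62)²) - 391 = (230198 - 119*(-228*(-1/245) - 121*1/62)²) - 391 = (230198 - 119*(228/245 - 121/62)²) - 391 = (230198 - 119*(-15509/15190)²) - 391 = (230198 - 119*240529081/230736100) - 391 = (230198 - 4088994377/32962300) - 391 = 7583766541023/32962300 - 391 = 7570878281723/32962300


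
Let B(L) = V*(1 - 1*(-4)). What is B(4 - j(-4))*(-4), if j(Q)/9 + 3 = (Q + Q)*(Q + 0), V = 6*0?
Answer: 0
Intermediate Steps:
V = 0
j(Q) = -27 + 18*Q² (j(Q) = -27 + 9*((Q + Q)*(Q + 0)) = -27 + 9*((2*Q)*Q) = -27 + 9*(2*Q²) = -27 + 18*Q²)
B(L) = 0 (B(L) = 0*(1 - 1*(-4)) = 0*(1 + 4) = 0*5 = 0)
B(4 - j(-4))*(-4) = 0*(-4) = 0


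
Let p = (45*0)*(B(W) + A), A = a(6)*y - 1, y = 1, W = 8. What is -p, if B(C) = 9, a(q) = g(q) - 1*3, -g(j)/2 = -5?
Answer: 0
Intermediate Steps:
g(j) = 10 (g(j) = -2*(-5) = 10)
a(q) = 7 (a(q) = 10 - 1*3 = 10 - 3 = 7)
A = 6 (A = 7*1 - 1 = 7 - 1 = 6)
p = 0 (p = (45*0)*(9 + 6) = 0*15 = 0)
-p = -1*0 = 0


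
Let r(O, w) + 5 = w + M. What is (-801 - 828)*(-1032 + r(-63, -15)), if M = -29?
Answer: 1760949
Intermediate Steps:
r(O, w) = -34 + w (r(O, w) = -5 + (w - 29) = -5 + (-29 + w) = -34 + w)
(-801 - 828)*(-1032 + r(-63, -15)) = (-801 - 828)*(-1032 + (-34 - 15)) = -1629*(-1032 - 49) = -1629*(-1081) = 1760949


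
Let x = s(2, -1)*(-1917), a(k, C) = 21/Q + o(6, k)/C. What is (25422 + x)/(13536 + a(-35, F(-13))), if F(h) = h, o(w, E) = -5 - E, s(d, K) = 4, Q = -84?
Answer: 923208/703739 ≈ 1.3119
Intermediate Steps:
a(k, C) = -¼ + (-5 - k)/C (a(k, C) = 21/(-84) + (-5 - k)/C = 21*(-1/84) + (-5 - k)/C = -¼ + (-5 - k)/C)
x = -7668 (x = 4*(-1917) = -7668)
(25422 + x)/(13536 + a(-35, F(-13))) = (25422 - 7668)/(13536 + (-5 - 1*(-35) - ¼*(-13))/(-13)) = 17754/(13536 - (-5 + 35 + 13/4)/13) = 17754/(13536 - 1/13*133/4) = 17754/(13536 - 133/52) = 17754/(703739/52) = 17754*(52/703739) = 923208/703739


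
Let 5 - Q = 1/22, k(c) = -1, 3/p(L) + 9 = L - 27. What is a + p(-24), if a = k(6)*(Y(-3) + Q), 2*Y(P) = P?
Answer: -771/220 ≈ -3.5045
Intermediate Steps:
p(L) = 3/(-36 + L) (p(L) = 3/(-9 + (L - 27)) = 3/(-9 + (-27 + L)) = 3/(-36 + L))
Y(P) = P/2
Q = 109/22 (Q = 5 - 1/22 = 109/22 ≈ 4.9545)
a = -38/11 (a = -((1/2)*(-3) + 109/22) = -(-3/2 + 109/22) = -1*38/11 = -38/11 ≈ -3.4545)
a + p(-24) = -38/11 + 3/(-36 - 24) = -38/11 + 3/(-60) = -38/11 + 3*(-1/60) = -38/11 - 1/20 = -771/220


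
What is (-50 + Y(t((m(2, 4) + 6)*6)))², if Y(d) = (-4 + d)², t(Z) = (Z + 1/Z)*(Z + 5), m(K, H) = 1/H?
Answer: 83012055907462753681/12960000 ≈ 6.4052e+12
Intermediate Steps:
t(Z) = (5 + Z)*(Z + 1/Z) (t(Z) = (Z + 1/Z)*(5 + Z) = (5 + Z)*(Z + 1/Z))
(-50 + Y(t((m(2, 4) + 6)*6)))² = (-50 + (-4 + (1 + ((1/4 + 6)*6)² + 5*((1/4 + 6)*6) + 5/(((1/4 + 6)*6))))²)² = (-50 + (-4 + (1 + ((¼ + 6)*6)² + 5*((¼ + 6)*6) + 5/(((¼ + 6)*6))))²)² = (-50 + (-4 + (1 + ((25/4)*6)² + 5*((25/4)*6) + 5/(((25/4)*6))))²)² = (-50 + (-4 + (1 + (75/2)² + 5*(75/2) + 5/(75/2)))²)² = (-50 + (-4 + (1 + 5625/4 + 375/2 + 5*(2/75)))²)² = (-50 + (-4 + (1 + 5625/4 + 375/2 + 2/15))²)² = (-50 + (-4 + 95693/60)²)² = (-50 + (95453/60)²)² = (-50 + 9111275209/3600)² = (9111095209/3600)² = 83012055907462753681/12960000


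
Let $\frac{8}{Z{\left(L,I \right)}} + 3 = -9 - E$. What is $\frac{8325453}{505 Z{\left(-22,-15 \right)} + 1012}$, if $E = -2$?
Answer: $\frac{8325453}{608} \approx 13693.0$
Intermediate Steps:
$Z{\left(L,I \right)} = - \frac{4}{5}$ ($Z{\left(L,I \right)} = \frac{8}{-3 - 7} = \frac{8}{-10} = 8 \left(- \frac{1}{10}\right) = - \frac{4}{5}$)
$\frac{8325453}{505 Z{\left(-22,-15 \right)} + 1012} = \frac{8325453}{505 \left(- \frac{4}{5}\right) + 1012} = \frac{8325453}{-404 + 1012} = \frac{8325453}{608}$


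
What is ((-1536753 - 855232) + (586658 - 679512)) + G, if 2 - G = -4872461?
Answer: 2387624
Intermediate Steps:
G = 4872463 (G = 2 - 1*(-4872461) = 2 + 4872461 = 4872463)
((-1536753 - 855232) + (586658 - 679512)) + G = ((-1536753 - 855232) + (586658 - 679512)) + 4872463 = (-2391985 - 92854) + 4872463 = -2484839 + 4872463 = 2387624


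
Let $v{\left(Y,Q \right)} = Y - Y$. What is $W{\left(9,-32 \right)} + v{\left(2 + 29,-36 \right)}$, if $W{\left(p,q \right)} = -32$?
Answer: $-32$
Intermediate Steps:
$v{\left(Y,Q \right)} = 0$
$W{\left(9,-32 \right)} + v{\left(2 + 29,-36 \right)} = -32 + 0 = -32$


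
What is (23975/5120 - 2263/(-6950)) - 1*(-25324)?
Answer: 90130742881/3558400 ≈ 25329.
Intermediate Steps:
(23975/5120 - 2263/(-6950)) - 1*(-25324) = (23975*(1/5120) - 2263*(-1/6950)) + 25324 = (4795/1024 + 2263/6950) + 25324 = 17821281/3558400 + 25324 = 90130742881/3558400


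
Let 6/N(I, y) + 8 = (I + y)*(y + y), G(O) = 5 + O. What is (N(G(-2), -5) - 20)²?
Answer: 1521/4 ≈ 380.25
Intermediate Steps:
N(I, y) = 6/(-8 + 2*y*(I + y)) (N(I, y) = 6/(-8 + (I + y)*(y + y)) = 6/(-8 + (I + y)*(2*y)) = 6/(-8 + 2*y*(I + y)))
(N(G(-2), -5) - 20)² = (3/(-4 + (-5)² + (5 - 2)*(-5)) - 20)² = (3/(-4 + 25 + 3*(-5)) - 20)² = (3/(-4 + 25 - 15) - 20)² = (3/6 - 20)² = (3*(⅙) - 20)² = (½ - 20)² = (-39/2)² = 1521/4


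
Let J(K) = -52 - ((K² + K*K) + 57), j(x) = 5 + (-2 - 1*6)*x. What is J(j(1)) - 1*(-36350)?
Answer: 36223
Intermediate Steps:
j(x) = 5 - 8*x (j(x) = 5 + (-2 - 6)*x = 5 - 8*x)
J(K) = -109 - 2*K² (J(K) = -52 - ((K² + K²) + 57) = -52 - (2*K² + 57) = -52 - (57 + 2*K²) = -52 + (-57 - 2*K²) = -109 - 2*K²)
J(j(1)) - 1*(-36350) = (-109 - 2*(5 - 8*1)²) - 1*(-36350) = (-109 - 2*(5 - 8)²) + 36350 = (-109 - 2*(-3)²) + 36350 = (-109 - 2*9) + 36350 = (-109 - 18) + 36350 = -127 + 36350 = 36223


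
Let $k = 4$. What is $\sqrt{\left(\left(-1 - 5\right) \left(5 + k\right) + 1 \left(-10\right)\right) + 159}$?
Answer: $\sqrt{95} \approx 9.7468$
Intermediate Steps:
$\sqrt{\left(\left(-1 - 5\right) \left(5 + k\right) + 1 \left(-10\right)\right) + 159} = \sqrt{\left(\left(-1 - 5\right) \left(5 + 4\right) + 1 \left(-10\right)\right) + 159} = \sqrt{\left(\left(-6\right) 9 - 10\right) + 159} = \sqrt{\left(-54 - 10\right) + 159} = \sqrt{-64 + 159} = \sqrt{95}$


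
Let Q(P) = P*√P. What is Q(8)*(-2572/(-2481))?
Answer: 41152*√2/2481 ≈ 23.457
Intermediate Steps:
Q(P) = P^(3/2)
Q(8)*(-2572/(-2481)) = 8^(3/2)*(-2572/(-2481)) = (16*√2)*(-2572*(-1/2481)) = (16*√2)*(2572/2481) = 41152*√2/2481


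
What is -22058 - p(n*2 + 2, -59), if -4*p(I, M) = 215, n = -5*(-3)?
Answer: -88017/4 ≈ -22004.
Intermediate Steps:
n = 15
p(I, M) = -215/4 (p(I, M) = -¼*215 = -215/4)
-22058 - p(n*2 + 2, -59) = -22058 - 1*(-215/4) = -22058 + 215/4 = -88017/4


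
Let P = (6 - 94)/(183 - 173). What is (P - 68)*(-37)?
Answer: 14208/5 ≈ 2841.6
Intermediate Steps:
P = -44/5 (P = -88/10 = -88*1/10 = -44/5 ≈ -8.8000)
(P - 68)*(-37) = (-44/5 - 68)*(-37) = -384/5*(-37) = 14208/5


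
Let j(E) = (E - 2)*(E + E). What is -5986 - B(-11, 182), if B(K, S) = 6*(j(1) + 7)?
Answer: -6016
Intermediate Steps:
j(E) = 2*E*(-2 + E) (j(E) = (-2 + E)*(2*E) = 2*E*(-2 + E))
B(K, S) = 30 (B(K, S) = 6*(2*1*(-2 + 1) + 7) = 6*(2*1*(-1) + 7) = 6*(-2 + 7) = 6*5 = 30)
-5986 - B(-11, 182) = -5986 - 1*30 = -5986 - 30 = -6016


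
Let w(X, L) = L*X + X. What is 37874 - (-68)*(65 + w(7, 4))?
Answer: 44674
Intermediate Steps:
w(X, L) = X + L*X
37874 - (-68)*(65 + w(7, 4)) = 37874 - (-68)*(65 + 7*(1 + 4)) = 37874 - (-68)*(65 + 7*5) = 37874 - (-68)*(65 + 35) = 37874 - (-68)*100 = 37874 - 1*(-6800) = 37874 + 6800 = 44674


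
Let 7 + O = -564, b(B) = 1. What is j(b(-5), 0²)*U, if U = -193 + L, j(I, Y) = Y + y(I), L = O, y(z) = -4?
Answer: 3056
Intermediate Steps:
O = -571 (O = -7 - 564 = -571)
L = -571
j(I, Y) = -4 + Y (j(I, Y) = Y - 4 = -4 + Y)
U = -764 (U = -193 - 571 = -764)
j(b(-5), 0²)*U = (-4 + 0²)*(-764) = (-4 + 0)*(-764) = -4*(-764) = 3056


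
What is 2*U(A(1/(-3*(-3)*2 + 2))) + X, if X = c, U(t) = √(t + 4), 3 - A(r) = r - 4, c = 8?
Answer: 8 + √1095/5 ≈ 14.618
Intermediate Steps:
A(r) = 7 - r (A(r) = 3 - (r - 4) = 3 - (-4 + r) = 3 + (4 - r) = 7 - r)
U(t) = √(4 + t)
X = 8
2*U(A(1/(-3*(-3)*2 + 2))) + X = 2*√(4 + (7 - 1/(-3*(-3)*2 + 2))) + 8 = 2*√(4 + (7 - 1/(9*2 + 2))) + 8 = 2*√(4 + (7 - 1/(18 + 2))) + 8 = 2*√(4 + (7 - 1/20)) + 8 = 2*√(4 + 139/20) + 8 = 2*√(219/20) + 8 = 2*(√1095/10) + 8 = √1095/5 + 8 = 8 + √1095/5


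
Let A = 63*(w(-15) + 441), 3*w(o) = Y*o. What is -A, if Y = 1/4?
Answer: -110817/4 ≈ -27704.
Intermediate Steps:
Y = 1/4 ≈ 0.25000
w(o) = o/12 (w(o) = (o/4)/3 = o/12)
A = 110817/4 (A = 63*((1/12)*(-15) + 441) = 63*(-5/4 + 441) = 63*(1759/4) = 110817/4 ≈ 27704.)
-A = -1*110817/4 = -110817/4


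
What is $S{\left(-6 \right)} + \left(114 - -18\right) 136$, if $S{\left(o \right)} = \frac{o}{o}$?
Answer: $17953$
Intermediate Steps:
$S{\left(o \right)} = 1$
$S{\left(-6 \right)} + \left(114 - -18\right) 136 = 1 + \left(114 - -18\right) 136 = 1 + \left(114 + 18\right) 136 = 1 + 132 \cdot 136 = 1 + 17952 = 17953$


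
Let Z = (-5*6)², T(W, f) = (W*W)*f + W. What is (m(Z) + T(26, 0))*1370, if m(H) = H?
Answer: 1268620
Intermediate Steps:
T(W, f) = W + f*W² (T(W, f) = W²*f + W = f*W² + W = W + f*W²)
Z = 900 (Z = (-30)² = 900)
(m(Z) + T(26, 0))*1370 = (900 + 26*(1 + 26*0))*1370 = (900 + 26*(1 + 0))*1370 = (900 + 26*1)*1370 = (900 + 26)*1370 = 926*1370 = 1268620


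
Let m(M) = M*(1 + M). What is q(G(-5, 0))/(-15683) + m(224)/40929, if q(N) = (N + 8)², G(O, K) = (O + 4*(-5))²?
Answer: -743303661/30566167 ≈ -24.318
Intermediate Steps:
G(O, K) = (-20 + O)² (G(O, K) = (O - 20)² = (-20 + O)²)
q(N) = (8 + N)²
q(G(-5, 0))/(-15683) + m(224)/40929 = (8 + (-20 - 5)²)²/(-15683) + (224*(1 + 224))/40929 = (8 + (-25)²)²*(-1/15683) + (224*225)*(1/40929) = (8 + 625)²*(-1/15683) + 50400*(1/40929) = 633²*(-1/15683) + 2400/1949 = 400689*(-1/15683) + 2400/1949 = -400689/15683 + 2400/1949 = -743303661/30566167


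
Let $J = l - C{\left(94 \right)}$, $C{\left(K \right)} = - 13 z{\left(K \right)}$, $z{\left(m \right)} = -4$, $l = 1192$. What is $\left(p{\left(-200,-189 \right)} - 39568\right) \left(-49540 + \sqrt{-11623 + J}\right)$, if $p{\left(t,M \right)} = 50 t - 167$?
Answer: $2463871900 - 49735 i \sqrt{10483} \approx 2.4639 \cdot 10^{9} - 5.0922 \cdot 10^{6} i$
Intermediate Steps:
$p{\left(t,M \right)} = -167 + 50 t$
$C{\left(K \right)} = 52$ ($C{\left(K \right)} = \left(-13\right) \left(-4\right) = 52$)
$J = 1140$ ($J = 1192 - 52 = 1140$)
$\left(p{\left(-200,-189 \right)} - 39568\right) \left(-49540 + \sqrt{-11623 + J}\right) = \left(\left(-167 + 50 \left(-200\right)\right) - 39568\right) \left(-49540 + \sqrt{-11623 + 1140}\right) = \left(\left(-167 - 10000\right) - 39568\right) \left(-49540 + \sqrt{-10483}\right) = \left(-10167 - 39568\right) \left(-49540 + i \sqrt{10483}\right) = - 49735 \left(-49540 + i \sqrt{10483}\right) = 2463871900 - 49735 i \sqrt{10483}$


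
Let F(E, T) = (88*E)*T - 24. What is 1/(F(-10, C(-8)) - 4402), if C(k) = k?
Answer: 1/2614 ≈ 0.00038256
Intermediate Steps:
F(E, T) = -24 + 88*E*T (F(E, T) = 88*E*T - 24 = -24 + 88*E*T)
1/(F(-10, C(-8)) - 4402) = 1/((-24 + 88*(-10)*(-8)) - 4402) = 1/((-24 + 7040) - 4402) = 1/(7016 - 4402) = 1/2614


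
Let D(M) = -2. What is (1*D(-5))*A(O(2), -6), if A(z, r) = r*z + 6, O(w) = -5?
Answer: -72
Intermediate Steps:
A(z, r) = 6 + r*z
(1*D(-5))*A(O(2), -6) = (1*(-2))*(6 - 6*(-5)) = -2*(6 + 30) = -2*36 = -72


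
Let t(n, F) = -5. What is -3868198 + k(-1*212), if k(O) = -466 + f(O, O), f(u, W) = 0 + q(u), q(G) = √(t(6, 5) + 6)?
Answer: -3868663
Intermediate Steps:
q(G) = 1 (q(G) = √(-5 + 6) = √1 = 1)
f(u, W) = 1 (f(u, W) = 0 + 1 = 1)
k(O) = -465 (k(O) = -466 + 1 = -465)
-3868198 + k(-1*212) = -3868198 - 465 = -3868663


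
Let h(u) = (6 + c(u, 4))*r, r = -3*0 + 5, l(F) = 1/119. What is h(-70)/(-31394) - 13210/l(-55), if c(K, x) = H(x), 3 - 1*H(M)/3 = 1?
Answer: -24675527060/15697 ≈ -1.5720e+6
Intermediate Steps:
H(M) = 6 (H(M) = 9 - 3*1 = 9 - 3 = 6)
l(F) = 1/119
c(K, x) = 6
r = 5 (r = 0 + 5 = 5)
h(u) = 60 (h(u) = (6 + 6)*5 = 12*5 = 60)
h(-70)/(-31394) - 13210/l(-55) = 60/(-31394) - 13210/1/119 = 60*(-1/31394) - 13210*119 = -30/15697 - 1571990 = -24675527060/15697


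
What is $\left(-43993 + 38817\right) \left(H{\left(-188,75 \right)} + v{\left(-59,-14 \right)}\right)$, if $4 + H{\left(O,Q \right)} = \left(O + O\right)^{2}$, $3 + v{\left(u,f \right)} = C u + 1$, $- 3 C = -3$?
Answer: $-731425736$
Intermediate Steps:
$C = 1$ ($C = \left(- \frac{1}{3}\right) \left(-3\right) = 1$)
$v{\left(u,f \right)} = -2 + u$ ($v{\left(u,f \right)} = -3 + \left(1 u + 1\right) = -3 + \left(u + 1\right) = -3 + \left(1 + u\right) = -2 + u$)
$H{\left(O,Q \right)} = -4 + 4 O^{2}$ ($H{\left(O,Q \right)} = -4 + \left(O + O\right)^{2} = -4 + \left(2 O\right)^{2} = -4 + 4 O^{2}$)
$\left(-43993 + 38817\right) \left(H{\left(-188,75 \right)} + v{\left(-59,-14 \right)}\right) = \left(-43993 + 38817\right) \left(\left(-4 + 4 \left(-188\right)^{2}\right) - 61\right) = - 5176 \left(\left(-4 + 4 \cdot 35344\right) - 61\right) = - 5176 \left(\left(-4 + 141376\right) - 61\right) = - 5176 \left(141372 - 61\right) = \left(-5176\right) 141311 = -731425736$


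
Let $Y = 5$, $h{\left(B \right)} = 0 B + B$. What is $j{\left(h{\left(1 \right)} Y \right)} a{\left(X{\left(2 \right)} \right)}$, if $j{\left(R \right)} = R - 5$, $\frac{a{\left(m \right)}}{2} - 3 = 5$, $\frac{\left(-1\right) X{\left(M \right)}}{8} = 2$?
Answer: $0$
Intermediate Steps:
$h{\left(B \right)} = B$ ($h{\left(B \right)} = 0 + B = B$)
$X{\left(M \right)} = -16$ ($X{\left(M \right)} = \left(-8\right) 2 = -16$)
$a{\left(m \right)} = 16$ ($a{\left(m \right)} = 6 + 2 \cdot 5 = 6 + 10 = 16$)
$j{\left(R \right)} = -5 + R$ ($j{\left(R \right)} = R - 5 = -5 + R$)
$j{\left(h{\left(1 \right)} Y \right)} a{\left(X{\left(2 \right)} \right)} = \left(-5 + 1 \cdot 5\right) 16 = \left(-5 + 5\right) 16 = 0 \cdot 16 = 0$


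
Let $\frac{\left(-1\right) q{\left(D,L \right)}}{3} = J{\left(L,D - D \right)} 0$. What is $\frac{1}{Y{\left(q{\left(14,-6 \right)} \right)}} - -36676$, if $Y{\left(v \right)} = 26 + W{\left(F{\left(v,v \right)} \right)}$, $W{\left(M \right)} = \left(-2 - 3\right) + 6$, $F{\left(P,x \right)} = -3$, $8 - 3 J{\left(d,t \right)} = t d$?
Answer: $\frac{990253}{27} \approx 36676.0$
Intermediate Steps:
$J{\left(d,t \right)} = \frac{8}{3} - \frac{d t}{3}$ ($J{\left(d,t \right)} = \frac{8}{3} - \frac{t d}{3} = \frac{8}{3} - \frac{d t}{3}$)
$W{\left(M \right)} = 1$ ($W{\left(M \right)} = -5 + 6 = 1$)
$q{\left(D,L \right)} = 0$ ($q{\left(D,L \right)} = - 3 \left(\frac{8}{3} - \frac{L \left(D - D\right)}{3}\right) 0 = - 3 \left(\frac{8}{3} - \frac{1}{3} L 0\right) 0 = - 3 \left(\frac{8}{3} + 0\right) 0 = - 3 \cdot \frac{8}{3} \cdot 0 = \left(-3\right) 0 = 0$)
$Y{\left(v \right)} = 27$ ($Y{\left(v \right)} = 26 + 1 = 27$)
$\frac{1}{Y{\left(q{\left(14,-6 \right)} \right)}} - -36676 = \frac{1}{27} - -36676 = \frac{1}{27} + 36676 = \frac{990253}{27}$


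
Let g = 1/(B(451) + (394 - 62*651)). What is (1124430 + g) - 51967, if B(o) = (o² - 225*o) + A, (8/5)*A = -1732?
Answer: 130573442715/121751 ≈ 1.0725e+6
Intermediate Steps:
A = -2165/2 (A = (5/8)*(-1732) = -2165/2 ≈ -1082.5)
B(o) = -2165/2 + o² - 225*o (B(o) = (o² - 225*o) - 2165/2 = -2165/2 + o² - 225*o)
g = 2/121751 (g = 1/((-2165/2 + 451² - 225*451) + (394 - 62*651)) = 1/((-2165/2 + 203401 - 101475) + (394 - 40362)) = 1/(201687/2 - 39968) = 1/(121751/2) = 2/121751 ≈ 1.6427e-5)
(1124430 + g) - 51967 = (1124430 + 2/121751) - 51967 = 136900476932/121751 - 51967 = 130573442715/121751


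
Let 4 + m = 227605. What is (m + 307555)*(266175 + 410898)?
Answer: 362339678388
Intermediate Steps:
m = 227601 (m = -4 + 227605 = 227601)
(m + 307555)*(266175 + 410898) = (227601 + 307555)*(266175 + 410898) = 535156*677073 = 362339678388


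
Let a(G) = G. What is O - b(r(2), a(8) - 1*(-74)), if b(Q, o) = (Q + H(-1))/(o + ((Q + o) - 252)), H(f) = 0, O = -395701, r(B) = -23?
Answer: -43922834/111 ≈ -3.9570e+5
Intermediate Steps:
b(Q, o) = Q/(-252 + Q + 2*o) (b(Q, o) = (Q + 0)/(o + ((Q + o) - 252)) = Q/(o + (-252 + Q + o)) = Q/(-252 + Q + 2*o))
O - b(r(2), a(8) - 1*(-74)) = -395701 - (-23)/(-252 - 23 + 2*(8 - 1*(-74))) = -395701 - (-23)/(-252 - 23 + 2*(8 + 74)) = -395701 - (-23)/(-252 - 23 + 2*82) = -395701 - (-23)/(-252 - 23 + 164) = -395701 - (-23)/(-111) = -395701 - (-23)*(-1)/111 = -395701 - 1*23/111 = -395701 - 23/111 = -43922834/111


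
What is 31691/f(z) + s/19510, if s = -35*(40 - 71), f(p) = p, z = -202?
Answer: -30903612/197051 ≈ -156.83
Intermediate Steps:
s = 1085 (s = -35*(-31) = 1085)
31691/f(z) + s/19510 = 31691/(-202) + 1085/19510 = 31691*(-1/202) + 1085*(1/19510) = -31691/202 + 217/3902 = -30903612/197051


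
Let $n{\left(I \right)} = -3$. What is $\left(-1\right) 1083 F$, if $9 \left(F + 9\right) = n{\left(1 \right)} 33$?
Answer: $21660$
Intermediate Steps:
$F = -20$ ($F = -9 + \frac{\left(-3\right) 33}{9} = -9 + \frac{1}{9} \left(-99\right) = -9 - 11 = -20$)
$\left(-1\right) 1083 F = \left(-1\right) 1083 \left(-20\right) = \left(-1083\right) \left(-20\right) = 21660$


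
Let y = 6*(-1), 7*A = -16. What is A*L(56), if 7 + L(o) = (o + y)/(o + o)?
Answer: 734/49 ≈ 14.980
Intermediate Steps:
A = -16/7 (A = (1/7)*(-16) = -16/7 ≈ -2.2857)
y = -6
L(o) = -7 + (-6 + o)/(2*o) (L(o) = -7 + (o - 6)/(o + o) = -7 + (-6 + o)/((2*o)) = -7 + (-6 + o)*(1/(2*o)) = -7 + (-6 + o)/(2*o))
A*L(56) = -16*(-13/2 - 3/56)/7 = -16/7*(-367/56) = 734/49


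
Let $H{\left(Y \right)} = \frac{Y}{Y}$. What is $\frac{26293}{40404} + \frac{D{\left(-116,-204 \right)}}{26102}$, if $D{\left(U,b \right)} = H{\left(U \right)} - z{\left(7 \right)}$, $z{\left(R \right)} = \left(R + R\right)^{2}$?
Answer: $\frac{339210553}{527312604} \approx 0.64328$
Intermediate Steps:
$z{\left(R \right)} = 4 R^{2}$ ($z{\left(R \right)} = \left(2 R\right)^{2} = 4 R^{2}$)
$H{\left(Y \right)} = 1$
$D{\left(U,b \right)} = -195$ ($D{\left(U,b \right)} = 1 - 4 \cdot 7^{2} = 1 - 4 \cdot 49 = 1 - 196 = -195$)
$\frac{26293}{40404} + \frac{D{\left(-116,-204 \right)}}{26102} = \frac{26293}{40404} - \frac{195}{26102} = \frac{339210553}{527312604}$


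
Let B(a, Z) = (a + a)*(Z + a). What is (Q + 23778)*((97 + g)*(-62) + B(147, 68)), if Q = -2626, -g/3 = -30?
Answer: 1091781632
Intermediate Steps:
B(a, Z) = 2*a*(Z + a) (B(a, Z) = (2*a)*(Z + a) = 2*a*(Z + a))
g = 90 (g = -3*(-30) = 90)
(Q + 23778)*((97 + g)*(-62) + B(147, 68)) = (-2626 + 23778)*((97 + 90)*(-62) + 2*147*(68 + 147)) = 21152*(187*(-62) + 2*147*215) = 21152*(-11594 + 63210) = 21152*51616 = 1091781632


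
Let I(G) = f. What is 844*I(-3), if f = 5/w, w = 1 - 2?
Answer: -4220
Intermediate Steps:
w = -1
f = -5 (f = 5/(-1) = 5*(-1) = -5)
I(G) = -5
844*I(-3) = 844*(-5) = -4220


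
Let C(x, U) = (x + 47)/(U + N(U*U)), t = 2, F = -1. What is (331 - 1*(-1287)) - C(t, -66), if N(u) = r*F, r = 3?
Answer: 111691/69 ≈ 1618.7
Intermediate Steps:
N(u) = -3 (N(u) = 3*(-1) = -3)
C(x, U) = (47 + x)/(-3 + U) (C(x, U) = (x + 47)/(U - 3) = (47 + x)/(-3 + U))
(331 - 1*(-1287)) - C(t, -66) = (331 - 1*(-1287)) - (47 + 2)/(-3 - 66) = (331 + 1287) - 49/(-69) = 1618 - (-1)*49/69 = 1618 - 1*(-49/69) = 1618 + 49/69 = 111691/69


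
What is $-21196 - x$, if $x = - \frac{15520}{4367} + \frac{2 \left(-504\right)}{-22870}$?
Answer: $- \frac{1058281857188}{49936645} \approx -21193.0$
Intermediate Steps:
$x = - \frac{175270232}{49936645}$ ($x = \left(-15520\right) \frac{1}{4367} - - \frac{504}{11435} = - \frac{15520}{4367} + \frac{504}{11435} = - \frac{175270232}{49936645} \approx -3.5099$)
$-21196 - x = -21196 - - \frac{175270232}{49936645} = -21196 + \frac{175270232}{49936645} = - \frac{1058281857188}{49936645}$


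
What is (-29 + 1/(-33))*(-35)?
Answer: 33530/33 ≈ 1016.1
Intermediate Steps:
(-29 + 1/(-33))*(-35) = (-29 - 1/33)*(-35) = -958/33*(-35) = 33530/33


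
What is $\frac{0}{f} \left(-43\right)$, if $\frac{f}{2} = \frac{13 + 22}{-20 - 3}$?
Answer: $0$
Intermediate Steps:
$f = - \frac{70}{23}$ ($f = 2 \frac{13 + 22}{-20 - 3} = 2 \frac{35}{-23} = 2 \cdot 35 \left(- \frac{1}{23}\right) = 2 \left(- \frac{35}{23}\right) = - \frac{70}{23} \approx -3.0435$)
$\frac{0}{f} \left(-43\right) = \frac{0}{- \frac{70}{23}} \left(-43\right) = 0 \left(- \frac{23}{70}\right) \left(-43\right) = 0 \left(-43\right) = 0$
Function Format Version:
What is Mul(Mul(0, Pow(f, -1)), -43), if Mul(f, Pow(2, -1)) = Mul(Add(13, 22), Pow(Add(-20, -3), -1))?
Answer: 0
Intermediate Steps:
f = Rational(-70, 23) (f = Mul(2, Mul(Add(13, 22), Pow(Add(-20, -3), -1))) = Mul(2, Mul(35, Pow(-23, -1))) = Mul(2, Mul(35, Rational(-1, 23))) = Mul(2, Rational(-35, 23)) = Rational(-70, 23) ≈ -3.0435)
Mul(Mul(0, Pow(f, -1)), -43) = Mul(Mul(0, Pow(Rational(-70, 23), -1)), -43) = Mul(Mul(0, Rational(-23, 70)), -43) = Mul(0, -43) = 0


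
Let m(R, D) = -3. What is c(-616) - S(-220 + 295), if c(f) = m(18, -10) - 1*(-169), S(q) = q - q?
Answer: 166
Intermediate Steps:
S(q) = 0
c(f) = 166 (c(f) = -3 - 1*(-169) = -3 + 169 = 166)
c(-616) - S(-220 + 295) = 166 - 1*0 = 166 + 0 = 166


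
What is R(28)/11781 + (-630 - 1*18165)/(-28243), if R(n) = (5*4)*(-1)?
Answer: 220859035/332730783 ≈ 0.66378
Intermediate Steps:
R(n) = -20 (R(n) = 20*(-1) = -20)
R(28)/11781 + (-630 - 1*18165)/(-28243) = -20/11781 + (-630 - 1*18165)/(-28243) = -20*1/11781 + (-630 - 18165)*(-1/28243) = -20/11781 - 18795*(-1/28243) = -20/11781 + 18795/28243 = 220859035/332730783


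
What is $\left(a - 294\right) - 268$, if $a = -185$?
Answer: $-747$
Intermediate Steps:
$\left(a - 294\right) - 268 = \left(-185 - 294\right) - 268 = -479 - 268 = -747$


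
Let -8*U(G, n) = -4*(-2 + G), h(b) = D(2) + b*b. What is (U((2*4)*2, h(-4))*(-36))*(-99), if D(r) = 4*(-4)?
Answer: 24948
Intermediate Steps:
D(r) = -16
h(b) = -16 + b² (h(b) = -16 + b*b = -16 + b²)
U(G, n) = -1 + G/2 (U(G, n) = -(-1)*(-2 + G)/2 = -(8 - 4*G)/8 = -1 + G/2)
(U((2*4)*2, h(-4))*(-36))*(-99) = ((-1 + ((2*4)*2)/2)*(-36))*(-99) = ((-1 + (8*2)/2)*(-36))*(-99) = ((-1 + (½)*16)*(-36))*(-99) = ((-1 + 8)*(-36))*(-99) = (7*(-36))*(-99) = -252*(-99) = 24948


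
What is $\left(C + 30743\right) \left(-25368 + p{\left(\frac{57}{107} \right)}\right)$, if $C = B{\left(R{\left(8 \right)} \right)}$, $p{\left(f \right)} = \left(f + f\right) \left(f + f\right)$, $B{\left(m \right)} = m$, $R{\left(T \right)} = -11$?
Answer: $- \frac{8925348352752}{11449} \approx -7.7957 \cdot 10^{8}$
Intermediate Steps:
$p{\left(f \right)} = 4 f^{2}$ ($p{\left(f \right)} = 2 f 2 f = 4 f^{2}$)
$C = -11$
$\left(C + 30743\right) \left(-25368 + p{\left(\frac{57}{107} \right)}\right) = \left(-11 + 30743\right) \left(-25368 + 4 \left(\frac{57}{107}\right)^{2}\right) = 30732 \left(-25368 + 4 \left(57 \cdot \frac{1}{107}\right)^{2}\right) = 30732 \left(-25368 + 4 \left(\frac{57}{107}\right)^{2}\right) = 30732 \left(-25368 + 4 \cdot \frac{3249}{11449}\right) = 30732 \left(-25368 + \frac{12996}{11449}\right) = 30732 \left(- \frac{290425236}{11449}\right) = - \frac{8925348352752}{11449}$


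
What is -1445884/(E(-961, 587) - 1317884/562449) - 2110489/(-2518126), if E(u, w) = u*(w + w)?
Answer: 1693535703726864373/798956247389930110 ≈ 2.1197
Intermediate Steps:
E(u, w) = 2*u*w (E(u, w) = u*(2*w) = 2*u*w)
-1445884/(E(-961, 587) - 1317884/562449) - 2110489/(-2518126) = -1445884/(2*(-961)*587 - 1317884/562449) - 2110489/(-2518126) = -1445884/(-1128214 - 1317884*1/562449) - 2110489*(-1/2518126) = -1445884/(-1128214 - 1317884/562449) + 2110489/2518126 = -1445884/(-634564153970/562449) + 2110489/2518126 = -1445884*(-562449/634564153970) + 2110489/2518126 = 406618004958/317282076985 + 2110489/2518126 = 1693535703726864373/798956247389930110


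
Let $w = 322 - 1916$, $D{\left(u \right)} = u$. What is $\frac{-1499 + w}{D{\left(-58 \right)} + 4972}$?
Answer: $- \frac{1031}{1638} \approx -0.62943$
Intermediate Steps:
$w = -1594$ ($w = 322 - 1916 = -1594$)
$\frac{-1499 + w}{D{\left(-58 \right)} + 4972} = \frac{-1499 - 1594}{-58 + 4972} = - \frac{3093}{4914} = \left(-3093\right) \frac{1}{4914} = - \frac{1031}{1638}$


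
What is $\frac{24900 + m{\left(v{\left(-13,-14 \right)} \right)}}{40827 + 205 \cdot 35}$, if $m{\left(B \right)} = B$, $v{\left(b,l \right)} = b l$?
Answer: $\frac{12541}{24001} \approx 0.52252$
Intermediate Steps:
$\frac{24900 + m{\left(v{\left(-13,-14 \right)} \right)}}{40827 + 205 \cdot 35} = \frac{24900 - -182}{40827 + 205 \cdot 35} = \frac{24900 + 182}{40827 + 7175} = \frac{25082}{48002} = 25082 \cdot \frac{1}{48002} = \frac{12541}{24001}$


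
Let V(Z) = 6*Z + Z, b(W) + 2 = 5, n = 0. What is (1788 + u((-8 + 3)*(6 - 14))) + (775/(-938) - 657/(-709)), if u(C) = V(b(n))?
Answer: 1203127769/665042 ≈ 1809.1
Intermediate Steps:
b(W) = 3 (b(W) = -2 + 5 = 3)
V(Z) = 7*Z
u(C) = 21 (u(C) = 7*3 = 21)
(1788 + u((-8 + 3)*(6 - 14))) + (775/(-938) - 657/(-709)) = (1788 + 21) + (775/(-938) - 657/(-709)) = 1809 + (775*(-1/938) - 657*(-1/709)) = 1809 + (-775/938 + 657/709) = 1809 + 66791/665042 = 1203127769/665042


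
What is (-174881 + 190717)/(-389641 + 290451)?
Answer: -7918/49595 ≈ -0.15965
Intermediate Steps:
(-174881 + 190717)/(-389641 + 290451) = 15836/(-99190) = 15836*(-1/99190) = -7918/49595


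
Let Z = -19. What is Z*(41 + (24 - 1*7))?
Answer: -1102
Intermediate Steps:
Z*(41 + (24 - 1*7)) = -19*(41 + (24 - 1*7)) = -19*(41 + (24 - 7)) = -19*(41 + 17) = -19*58 = -1102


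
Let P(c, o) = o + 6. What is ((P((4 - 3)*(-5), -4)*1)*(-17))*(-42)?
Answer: 1428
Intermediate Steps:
P(c, o) = 6 + o
((P((4 - 3)*(-5), -4)*1)*(-17))*(-42) = (((6 - 4)*1)*(-17))*(-42) = ((2*1)*(-17))*(-42) = (2*(-17))*(-42) = -34*(-42) = 1428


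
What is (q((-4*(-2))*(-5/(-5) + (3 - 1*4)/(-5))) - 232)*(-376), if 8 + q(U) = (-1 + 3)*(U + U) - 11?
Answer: 399688/5 ≈ 79938.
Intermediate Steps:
q(U) = -19 + 4*U (q(U) = -8 + ((-1 + 3)*(U + U) - 11) = -8 + (2*(2*U) - 11) = -8 + (4*U - 11) = -8 + (-11 + 4*U) = -19 + 4*U)
(q((-4*(-2))*(-5/(-5) + (3 - 1*4)/(-5))) - 232)*(-376) = ((-19 + 4*((-4*(-2))*(-5/(-5) + (3 - 1*4)/(-5)))) - 232)*(-376) = ((-19 + 4*(8*(-5*(-⅕) + (3 - 4)*(-⅕)))) - 232)*(-376) = ((-19 + 4*(8*(1 - 1*(-⅕)))) - 232)*(-376) = ((-19 + 4*(8*(1 + ⅕))) - 232)*(-376) = ((-19 + 4*(8*(6/5))) - 232)*(-376) = ((-19 + 4*(48/5)) - 232)*(-376) = ((-19 + 192/5) - 232)*(-376) = (97/5 - 232)*(-376) = -1063/5*(-376) = 399688/5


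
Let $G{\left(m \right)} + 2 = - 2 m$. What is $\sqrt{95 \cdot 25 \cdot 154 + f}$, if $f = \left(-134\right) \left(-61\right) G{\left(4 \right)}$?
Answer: $\sqrt{284010} \approx 532.93$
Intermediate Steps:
$G{\left(m \right)} = -2 - 2 m$
$f = -81740$ ($f = \left(-134\right) \left(-61\right) \left(-2 - 8\right) = 8174 \left(-2 - 8\right) = 8174 \left(-10\right) = -81740$)
$\sqrt{95 \cdot 25 \cdot 154 + f} = \sqrt{95 \cdot 25 \cdot 154 - 81740} = \sqrt{2375 \cdot 154 - 81740} = \sqrt{365750 - 81740} = \sqrt{284010}$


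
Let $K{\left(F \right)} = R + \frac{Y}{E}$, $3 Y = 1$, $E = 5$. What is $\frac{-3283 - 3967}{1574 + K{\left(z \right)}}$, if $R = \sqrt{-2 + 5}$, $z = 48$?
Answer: $- \frac{1283848125}{278739323} + \frac{815625 \sqrt{3}}{278739323} \approx -4.6008$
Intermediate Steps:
$Y = \frac{1}{3}$ ($Y = \frac{1}{3} \cdot 1 = \frac{1}{3} \approx 0.33333$)
$R = \sqrt{3} \approx 1.732$
$K{\left(F \right)} = \frac{1}{15} + \sqrt{3}$ ($K{\left(F \right)} = \sqrt{3} + \frac{1}{5} \cdot \frac{1}{3} = \sqrt{3} + \frac{1}{15} = \frac{1}{15} + \sqrt{3}$)
$\frac{-3283 - 3967}{1574 + K{\left(z \right)}} = \frac{-3283 - 3967}{1574 + \left(\frac{1}{15} + \sqrt{3}\right)} = - \frac{7250}{\frac{23611}{15} + \sqrt{3}}$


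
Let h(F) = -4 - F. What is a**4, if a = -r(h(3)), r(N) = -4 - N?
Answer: 81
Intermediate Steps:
a = -3 (a = -(-4 - (-4 - 1*3)) = -(-4 - (-4 - 3)) = -(-4 - 1*(-7)) = -(-4 + 7) = -1*3 = -3)
a**4 = (-3)**4 = 81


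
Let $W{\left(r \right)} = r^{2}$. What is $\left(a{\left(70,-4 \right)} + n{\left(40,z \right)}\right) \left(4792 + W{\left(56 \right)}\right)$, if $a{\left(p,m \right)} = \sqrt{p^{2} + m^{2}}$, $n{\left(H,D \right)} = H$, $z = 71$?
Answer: $317120 + 15856 \sqrt{1229} \approx 8.7299 \cdot 10^{5}$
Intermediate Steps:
$a{\left(p,m \right)} = \sqrt{m^{2} + p^{2}}$
$\left(a{\left(70,-4 \right)} + n{\left(40,z \right)}\right) \left(4792 + W{\left(56 \right)}\right) = \left(\sqrt{\left(-4\right)^{2} + 70^{2}} + 40\right) \left(4792 + 56^{2}\right) = \left(\sqrt{16 + 4900} + 40\right) \left(4792 + 3136\right) = \left(\sqrt{4916} + 40\right) 7928 = \left(2 \sqrt{1229} + 40\right) 7928 = \left(40 + 2 \sqrt{1229}\right) 7928 = 317120 + 15856 \sqrt{1229}$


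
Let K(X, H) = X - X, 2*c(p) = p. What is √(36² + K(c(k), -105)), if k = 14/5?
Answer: 36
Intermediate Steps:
k = 14/5 (k = 14*(⅕) = 14/5 ≈ 2.8000)
c(p) = p/2
K(X, H) = 0
√(36² + K(c(k), -105)) = √(36² + 0) = √(1296 + 0) = √1296 = 36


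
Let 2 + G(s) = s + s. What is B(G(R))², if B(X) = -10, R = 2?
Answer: 100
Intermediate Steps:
G(s) = -2 + 2*s (G(s) = -2 + (s + s) = -2 + 2*s)
B(G(R))² = (-10)² = 100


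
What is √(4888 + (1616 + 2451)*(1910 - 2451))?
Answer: I*√2195359 ≈ 1481.7*I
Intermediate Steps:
√(4888 + (1616 + 2451)*(1910 - 2451)) = √(4888 + 4067*(-541)) = √(4888 - 2200247) = √(-2195359) = I*√2195359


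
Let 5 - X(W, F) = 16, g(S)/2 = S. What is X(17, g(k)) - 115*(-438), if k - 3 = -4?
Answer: 50359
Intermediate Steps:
k = -1 (k = 3 - 4 = -1)
g(S) = 2*S
X(W, F) = -11 (X(W, F) = 5 - 1*16 = 5 - 16 = -11)
X(17, g(k)) - 115*(-438) = -11 - 115*(-438) = -11 + 50370 = 50359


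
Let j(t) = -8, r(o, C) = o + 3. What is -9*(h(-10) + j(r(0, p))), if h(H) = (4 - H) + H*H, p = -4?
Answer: -954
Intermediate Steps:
r(o, C) = 3 + o
h(H) = 4 + H² - H (h(H) = (4 - H) + H² = 4 + H² - H)
-9*(h(-10) + j(r(0, p))) = -9*((4 + (-10)² - 1*(-10)) - 8) = -9*((4 + 100 + 10) - 8) = -9*(114 - 8) = -9*106 = -954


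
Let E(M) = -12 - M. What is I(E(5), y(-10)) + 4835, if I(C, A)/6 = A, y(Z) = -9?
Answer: 4781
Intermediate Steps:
I(C, A) = 6*A
I(E(5), y(-10)) + 4835 = 6*(-9) + 4835 = -54 + 4835 = 4781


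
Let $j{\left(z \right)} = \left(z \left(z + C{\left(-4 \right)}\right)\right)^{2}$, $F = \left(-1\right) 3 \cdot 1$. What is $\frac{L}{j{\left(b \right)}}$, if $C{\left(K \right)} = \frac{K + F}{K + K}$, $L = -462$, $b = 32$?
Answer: $- \frac{231}{553352} \approx -0.00041746$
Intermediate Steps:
$F = -3$ ($F = \left(-3\right) 1 = -3$)
$C{\left(K \right)} = \frac{-3 + K}{2 K}$ ($C{\left(K \right)} = \frac{K - 3}{K + K} = \frac{-3 + K}{2 K}$)
$j{\left(z \right)} = z^{2} \left(\frac{7}{8} + z\right)^{2}$ ($j{\left(z \right)} = \left(z \left(z + \frac{-3 - 4}{2 \left(-4\right)}\right)\right)^{2} = \left(z \left(z + \frac{1}{2} \left(- \frac{1}{4}\right) \left(-7\right)\right)\right)^{2} = \left(z \left(z + \frac{7}{8}\right)\right)^{2} = \left(z \left(\frac{7}{8} + z\right)\right)^{2} = z^{2} \left(\frac{7}{8} + z\right)^{2}$)
$\frac{L}{j{\left(b \right)}} = - \frac{462}{\frac{1}{64} \cdot 32^{2} \left(7 + 8 \cdot 32\right)^{2}} = - \frac{462}{\frac{1}{64} \cdot 1024 \left(7 + 256\right)^{2}} = - \frac{462}{\frac{1}{64} \cdot 1024 \cdot 263^{2}} = - \frac{462}{\frac{1}{64} \cdot 1024 \cdot 69169} = - \frac{462}{1106704} = \left(-462\right) \frac{1}{1106704} = - \frac{231}{553352}$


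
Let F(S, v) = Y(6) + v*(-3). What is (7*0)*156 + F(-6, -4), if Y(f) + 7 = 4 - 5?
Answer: 4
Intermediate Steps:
Y(f) = -8 (Y(f) = -7 + (4 - 5) = -7 - 1 = -8)
F(S, v) = -8 - 3*v (F(S, v) = -8 + v*(-3) = -8 - 3*v)
(7*0)*156 + F(-6, -4) = (7*0)*156 + (-8 - 3*(-4)) = 0*156 + (-8 + 12) = 0 + 4 = 4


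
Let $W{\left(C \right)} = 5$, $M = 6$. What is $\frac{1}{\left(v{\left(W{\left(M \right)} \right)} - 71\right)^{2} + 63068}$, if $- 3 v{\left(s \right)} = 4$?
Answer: $\frac{9}{614701} \approx 1.4641 \cdot 10^{-5}$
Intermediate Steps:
$v{\left(s \right)} = - \frac{4}{3}$ ($v{\left(s \right)} = \left(- \frac{1}{3}\right) 4 = - \frac{4}{3}$)
$\frac{1}{\left(v{\left(W{\left(M \right)} \right)} - 71\right)^{2} + 63068} = \frac{1}{\left(- \frac{4}{3} - 71\right)^{2} + 63068} = \frac{1}{\left(- \frac{217}{3}\right)^{2} + 63068} = \frac{1}{\frac{47089}{9} + 63068} = \frac{1}{\frac{614701}{9}} = \frac{9}{614701}$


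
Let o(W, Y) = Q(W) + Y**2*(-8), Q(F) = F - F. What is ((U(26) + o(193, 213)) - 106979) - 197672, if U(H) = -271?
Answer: -667874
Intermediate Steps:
Q(F) = 0
o(W, Y) = -8*Y**2 (o(W, Y) = 0 + Y**2*(-8) = 0 - 8*Y**2 = -8*Y**2)
((U(26) + o(193, 213)) - 106979) - 197672 = ((-271 - 8*213**2) - 106979) - 197672 = ((-271 - 8*45369) - 106979) - 197672 = ((-271 - 362952) - 106979) - 197672 = (-363223 - 106979) - 197672 = -470202 - 197672 = -667874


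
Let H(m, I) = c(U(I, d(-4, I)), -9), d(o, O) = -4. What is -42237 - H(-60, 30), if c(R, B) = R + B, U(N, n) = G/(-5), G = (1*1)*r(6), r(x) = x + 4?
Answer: -42226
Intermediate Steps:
r(x) = 4 + x
G = 10 (G = (1*1)*(4 + 6) = 1*10 = 10)
U(N, n) = -2 (U(N, n) = 10/(-5) = 10*(-⅕) = -2)
c(R, B) = B + R
H(m, I) = -11 (H(m, I) = -9 - 2 = -11)
-42237 - H(-60, 30) = -42237 - 1*(-11) = -42237 + 11 = -42226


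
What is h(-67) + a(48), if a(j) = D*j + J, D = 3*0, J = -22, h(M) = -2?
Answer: -24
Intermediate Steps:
D = 0
a(j) = -22 (a(j) = 0*j - 22 = 0 - 22 = -22)
h(-67) + a(48) = -2 - 22 = -24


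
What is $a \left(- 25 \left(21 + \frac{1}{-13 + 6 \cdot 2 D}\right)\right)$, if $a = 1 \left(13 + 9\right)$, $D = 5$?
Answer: $- \frac{543400}{47} \approx -11562.0$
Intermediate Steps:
$a = 22$ ($a = 1 \cdot 22 = 22$)
$a \left(- 25 \left(21 + \frac{1}{-13 + 6 \cdot 2 D}\right)\right) = 22 \left(- 25 \left(21 + \frac{1}{-13 + 6 \cdot 2 \cdot 5}\right)\right) = 22 \left(- 25 \left(21 + \frac{1}{-13 + 12 \cdot 5}\right)\right) = 22 \left(- 25 \left(21 + \frac{1}{-13 + 60}\right)\right) = 22 \left(- 25 \left(21 + \frac{1}{47}\right)\right) = 22 \left(\left(-25\right) \frac{988}{47}\right) = 22 \left(- \frac{24700}{47}\right) = - \frac{543400}{47}$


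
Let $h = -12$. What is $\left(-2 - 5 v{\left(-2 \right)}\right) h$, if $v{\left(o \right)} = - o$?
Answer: $144$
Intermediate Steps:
$\left(-2 - 5 v{\left(-2 \right)}\right) h = \left(-2 - 5 \left(\left(-1\right) \left(-2\right)\right)\right) \left(-12\right) = \left(-2 - 10\right) \left(-12\right) = \left(-12\right) \left(-12\right) = 144$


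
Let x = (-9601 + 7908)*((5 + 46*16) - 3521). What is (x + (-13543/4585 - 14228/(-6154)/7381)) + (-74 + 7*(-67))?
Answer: 490042125620910264/104131480145 ≈ 4.7060e+6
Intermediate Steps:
x = 4706540 (x = -1693*((5 + 736) - 3521) = -1693*(741 - 3521) = -1693*(-2780) = 4706540)
(x + (-13543/4585 - 14228/(-6154)/7381)) + (-74 + 7*(-67)) = (4706540 + (-13543/4585 - 14228/(-6154)/7381)) + (-74 + 7*(-67)) = (4706540 + (-13543*1/4585 - 14228*(-1/6154)*(1/7381))) + (-74 - 469) = (4706540 + (-13543/4585 + (7114/3077)*(1/7381))) - 543 = (4706540 + (-13543/4585 + 7114/22711337)) - 543 = (4706540 - 307547019301/104131480145) - 543 = 490098669014628999/104131480145 - 543 = 490042125620910264/104131480145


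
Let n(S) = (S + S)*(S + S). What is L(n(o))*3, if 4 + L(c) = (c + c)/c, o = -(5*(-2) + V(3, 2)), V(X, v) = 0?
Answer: -6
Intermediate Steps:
o = 10 (o = -(5*(-2) + 0) = -(-10 + 0) = -1*(-10) = 10)
n(S) = 4*S**2 (n(S) = (2*S)*(2*S) = 4*S**2)
L(c) = -2 (L(c) = -4 + (c + c)/c = -4 + (2*c)/c = -4 + 2 = -2)
L(n(o))*3 = -2*3 = -6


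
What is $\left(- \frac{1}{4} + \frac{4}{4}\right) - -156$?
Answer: $\frac{627}{4} \approx 156.75$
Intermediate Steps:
$\left(- \frac{1}{4} + \frac{4}{4}\right) - -156 = \left(\left(-1\right) \frac{1}{4} + 4 \cdot \frac{1}{4}\right) + 156 = \left(- \frac{1}{4} + 1\right) + 156 = \frac{3}{4} + 156 = \frac{627}{4}$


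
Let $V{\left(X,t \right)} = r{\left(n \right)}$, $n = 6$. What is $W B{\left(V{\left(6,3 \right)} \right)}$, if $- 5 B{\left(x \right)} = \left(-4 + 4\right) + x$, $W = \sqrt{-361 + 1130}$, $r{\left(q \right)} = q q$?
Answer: $- \frac{36 \sqrt{769}}{5} \approx -199.66$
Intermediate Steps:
$r{\left(q \right)} = q^{2}$
$V{\left(X,t \right)} = 36$ ($V{\left(X,t \right)} = 6^{2} = 36$)
$W = \sqrt{769} \approx 27.731$
$B{\left(x \right)} = - \frac{x}{5}$ ($B{\left(x \right)} = - \frac{\left(-4 + 4\right) + x}{5} = - \frac{0 + x}{5} = - \frac{x}{5}$)
$W B{\left(V{\left(6,3 \right)} \right)} = \sqrt{769} \left(\left(- \frac{1}{5}\right) 36\right) = \sqrt{769} \left(- \frac{36}{5}\right) = - \frac{36 \sqrt{769}}{5}$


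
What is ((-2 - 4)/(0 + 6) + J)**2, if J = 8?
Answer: 49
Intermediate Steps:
((-2 - 4)/(0 + 6) + J)**2 = ((-2 - 4)/(0 + 6) + 8)**2 = (-6/6 + 8)**2 = (-6*1/6 + 8)**2 = (-1 + 8)**2 = 7**2 = 49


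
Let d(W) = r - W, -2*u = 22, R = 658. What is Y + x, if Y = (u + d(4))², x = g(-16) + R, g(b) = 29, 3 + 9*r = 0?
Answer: 8299/9 ≈ 922.11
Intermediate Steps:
u = -11 (u = -½*22 = -11)
r = -⅓ (r = -⅓ + (⅑)*0 = -⅓ + 0 = -⅓ ≈ -0.33333)
d(W) = -⅓ - W
x = 687 (x = 29 + 658 = 687)
Y = 2116/9 (Y = (-11 + (-⅓ - 1*4))² = (-11 + (-⅓ - 4))² = (-11 - 13/3)² = (-46/3)² = 2116/9 ≈ 235.11)
Y + x = 2116/9 + 687 = 8299/9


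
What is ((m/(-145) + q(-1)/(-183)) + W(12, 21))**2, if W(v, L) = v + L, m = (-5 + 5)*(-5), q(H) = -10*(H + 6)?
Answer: 37075921/33489 ≈ 1107.1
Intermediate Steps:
q(H) = -60 - 10*H (q(H) = -10*(6 + H) = -60 - 10*H)
m = 0 (m = 0*(-5) = 0)
W(v, L) = L + v
((m/(-145) + q(-1)/(-183)) + W(12, 21))**2 = ((0/(-145) + (-60 - 10*(-1))/(-183)) + (21 + 12))**2 = ((0*(-1/145) + (-60 + 10)*(-1/183)) + 33)**2 = ((0 - 50*(-1/183)) + 33)**2 = ((0 + 50/183) + 33)**2 = (50/183 + 33)**2 = (6089/183)**2 = 37075921/33489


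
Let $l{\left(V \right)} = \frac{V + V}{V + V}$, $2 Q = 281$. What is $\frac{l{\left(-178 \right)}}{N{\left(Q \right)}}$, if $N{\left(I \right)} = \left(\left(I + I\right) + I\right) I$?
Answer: $\frac{4}{236883} \approx 1.6886 \cdot 10^{-5}$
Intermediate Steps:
$Q = \frac{281}{2}$ ($Q = \frac{1}{2} \cdot 281 = \frac{281}{2} \approx 140.5$)
$l{\left(V \right)} = 1$ ($l{\left(V \right)} = \frac{2 V}{2 V} = 2 V \frac{1}{2 V} = 1$)
$N{\left(I \right)} = 3 I^{2}$ ($N{\left(I \right)} = \left(2 I + I\right) I = 3 I I = 3 I^{2}$)
$\frac{l{\left(-178 \right)}}{N{\left(Q \right)}} = 1 \frac{1}{3 \left(\frac{281}{2}\right)^{2}} = 1 \frac{1}{3 \cdot \frac{78961}{4}} = 1 \frac{1}{\frac{236883}{4}} = 1 \cdot \frac{4}{236883} = \frac{4}{236883}$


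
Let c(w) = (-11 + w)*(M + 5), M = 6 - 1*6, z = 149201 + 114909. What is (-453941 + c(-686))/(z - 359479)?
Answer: 457426/95369 ≈ 4.7964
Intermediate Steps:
z = 264110
M = 0 (M = 6 - 6 = 0)
c(w) = -55 + 5*w (c(w) = (-11 + w)*(0 + 5) = (-11 + w)*5 = -55 + 5*w)
(-453941 + c(-686))/(z - 359479) = (-453941 + (-55 + 5*(-686)))/(264110 - 359479) = (-453941 + (-55 - 3430))/(-95369) = (-453941 - 3485)*(-1/95369) = -457426*(-1/95369) = 457426/95369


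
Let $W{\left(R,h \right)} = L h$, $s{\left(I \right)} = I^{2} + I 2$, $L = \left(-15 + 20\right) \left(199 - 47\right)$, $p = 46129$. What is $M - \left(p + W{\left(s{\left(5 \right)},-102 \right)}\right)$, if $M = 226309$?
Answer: $257700$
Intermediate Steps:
$L = 760$ ($L = 5 \cdot 152 = 760$)
$s{\left(I \right)} = I^{2} + 2 I$
$W{\left(R,h \right)} = 760 h$
$M - \left(p + W{\left(s{\left(5 \right)},-102 \right)}\right) = 226309 - \left(46129 + 760 \left(-102\right)\right) = 226309 - \left(46129 - 77520\right) = 226309 - -31391 = 226309 + 31391 = 257700$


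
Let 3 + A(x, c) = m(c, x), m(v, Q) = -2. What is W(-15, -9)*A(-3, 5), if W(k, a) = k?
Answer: 75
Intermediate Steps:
A(x, c) = -5 (A(x, c) = -3 - 2 = -5)
W(-15, -9)*A(-3, 5) = -15*(-5) = 75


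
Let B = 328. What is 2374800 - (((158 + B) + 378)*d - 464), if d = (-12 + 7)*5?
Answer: 2396864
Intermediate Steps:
d = -25 (d = -5*5 = -25)
2374800 - (((158 + B) + 378)*d - 464) = 2374800 - (((158 + 328) + 378)*(-25) - 464) = 2374800 - ((486 + 378)*(-25) - 464) = 2374800 - (864*(-25) - 464) = 2374800 - (-21600 - 464) = 2374800 - 1*(-22064) = 2374800 + 22064 = 2396864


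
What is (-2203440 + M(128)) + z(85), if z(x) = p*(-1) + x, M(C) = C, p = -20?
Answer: -2203207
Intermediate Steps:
z(x) = 20 + x (z(x) = -20*(-1) + x = 20 + x)
(-2203440 + M(128)) + z(85) = (-2203440 + 128) + (20 + 85) = -2203312 + 105 = -2203207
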